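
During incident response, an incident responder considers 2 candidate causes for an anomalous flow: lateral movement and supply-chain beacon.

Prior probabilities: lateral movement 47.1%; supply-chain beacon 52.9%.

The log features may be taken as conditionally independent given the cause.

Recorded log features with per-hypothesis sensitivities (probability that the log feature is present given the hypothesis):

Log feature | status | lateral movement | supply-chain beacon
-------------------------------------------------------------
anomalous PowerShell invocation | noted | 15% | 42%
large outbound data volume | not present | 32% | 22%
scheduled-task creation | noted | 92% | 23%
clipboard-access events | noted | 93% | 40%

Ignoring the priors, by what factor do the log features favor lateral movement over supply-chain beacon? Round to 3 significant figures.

2.90

Take the product of per-log feature likelihoods under each hypothesis (using 1 − P(present | H) for each absent log feature), then divide.
  lateral movement: 0.15 × (1 − 0.32) × 0.92 × 0.93 = 0.087271
  supply-chain beacon: 0.42 × (1 − 0.22) × 0.23 × 0.40 = 0.030139
Bayes factor = 0.087271 / 0.030139 ≈ 2.90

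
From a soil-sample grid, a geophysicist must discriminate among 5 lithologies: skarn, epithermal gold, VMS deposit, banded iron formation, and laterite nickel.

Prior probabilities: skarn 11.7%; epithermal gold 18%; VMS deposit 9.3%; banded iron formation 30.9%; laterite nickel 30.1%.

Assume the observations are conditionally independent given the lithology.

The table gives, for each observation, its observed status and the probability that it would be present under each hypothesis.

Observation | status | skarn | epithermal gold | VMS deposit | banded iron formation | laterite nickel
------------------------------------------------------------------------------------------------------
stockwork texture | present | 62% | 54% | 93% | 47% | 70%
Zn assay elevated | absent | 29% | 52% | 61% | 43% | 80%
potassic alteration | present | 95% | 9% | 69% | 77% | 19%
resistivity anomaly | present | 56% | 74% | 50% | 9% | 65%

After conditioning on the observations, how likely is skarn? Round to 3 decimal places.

0.516

Multiply each prior by the joint likelihood of the evidence pattern (using 1 − P(present | H) for each absent observation):
  skarn: 0.117 × 0.62 × (1 − 0.29) × 0.95 × 0.56 = 0.0274
  epithermal gold: 0.180 × 0.54 × (1 − 0.52) × 0.09 × 0.74 = 0.0031073
  VMS deposit: 0.093 × 0.93 × (1 − 0.61) × 0.69 × 0.50 = 0.011637
  banded iron formation: 0.309 × 0.47 × (1 − 0.43) × 0.77 × 0.09 = 0.0057367
  laterite nickel: 0.301 × 0.70 × (1 − 0.80) × 0.19 × 0.65 = 0.0052043
Marginal likelihood of the evidence = 0.053085.
P(skarn | evidence) = 0.0274 / 0.053085 ≈ 0.516.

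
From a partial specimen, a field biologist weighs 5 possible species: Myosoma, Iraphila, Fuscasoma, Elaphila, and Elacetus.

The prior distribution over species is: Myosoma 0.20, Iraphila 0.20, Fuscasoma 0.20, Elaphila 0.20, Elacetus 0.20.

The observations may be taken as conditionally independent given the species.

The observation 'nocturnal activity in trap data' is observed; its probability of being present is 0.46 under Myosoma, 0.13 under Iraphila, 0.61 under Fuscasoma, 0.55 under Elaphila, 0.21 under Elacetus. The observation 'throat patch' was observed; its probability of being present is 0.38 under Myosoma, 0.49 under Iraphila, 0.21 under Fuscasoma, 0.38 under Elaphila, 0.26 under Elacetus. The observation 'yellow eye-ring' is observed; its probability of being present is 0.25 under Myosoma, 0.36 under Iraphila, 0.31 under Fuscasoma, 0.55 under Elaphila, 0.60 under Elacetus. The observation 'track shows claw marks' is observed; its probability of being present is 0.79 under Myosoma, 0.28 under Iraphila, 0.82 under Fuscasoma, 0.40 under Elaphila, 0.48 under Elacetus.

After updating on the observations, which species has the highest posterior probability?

By Bayes' rule with conditional independence, the unnormalized weight for each hypothesis is prior × ∏ likelihoods:
  Myosoma: 0.20 × 0.46 × 0.38 × 0.25 × 0.79 = 0.0069046
  Iraphila: 0.20 × 0.13 × 0.49 × 0.36 × 0.28 = 0.0012842
  Fuscasoma: 0.20 × 0.61 × 0.21 × 0.31 × 0.82 = 0.0065126
  Elaphila: 0.20 × 0.55 × 0.38 × 0.55 × 0.40 = 0.009196
  Elacetus: 0.20 × 0.21 × 0.26 × 0.60 × 0.48 = 0.003145
The unnormalized weights sum to 0.027042.
P(Myosoma | evidence) ≈ 0.0069046 / 0.027042 ≈ 0.255
P(Iraphila | evidence) ≈ 0.0012842 / 0.027042 ≈ 0.047
P(Fuscasoma | evidence) ≈ 0.0065126 / 0.027042 ≈ 0.241
P(Elaphila | evidence) ≈ 0.009196 / 0.027042 ≈ 0.340
P(Elacetus | evidence) ≈ 0.003145 / 0.027042 ≈ 0.116
The largest is 0.340, so Elaphila is most probable.

Elaphila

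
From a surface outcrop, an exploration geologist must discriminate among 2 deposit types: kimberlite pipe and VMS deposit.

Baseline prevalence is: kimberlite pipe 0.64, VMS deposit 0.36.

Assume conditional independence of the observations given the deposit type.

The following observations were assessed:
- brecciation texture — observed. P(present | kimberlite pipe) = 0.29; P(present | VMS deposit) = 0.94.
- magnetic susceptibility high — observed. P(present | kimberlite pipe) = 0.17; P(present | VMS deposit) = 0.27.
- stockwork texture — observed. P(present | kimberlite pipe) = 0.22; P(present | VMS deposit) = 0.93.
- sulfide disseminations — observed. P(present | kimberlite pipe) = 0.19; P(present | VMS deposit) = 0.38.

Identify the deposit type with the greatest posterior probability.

For each hypothesis, the unnormalized posterior weight is prior × product of the observation likelihoods:
  kimberlite pipe: 0.64 × 0.29 × 0.17 × 0.22 × 0.19 = 0.0013189
  VMS deposit: 0.36 × 0.94 × 0.27 × 0.93 × 0.38 = 0.032289
Marginal likelihood of the evidence = 0.033608.
P(kimberlite pipe | evidence) ≈ 0.0013189 / 0.033608 ≈ 0.039
P(VMS deposit | evidence) ≈ 0.032289 / 0.033608 ≈ 0.961
The largest is 0.961, so VMS deposit is most probable.

VMS deposit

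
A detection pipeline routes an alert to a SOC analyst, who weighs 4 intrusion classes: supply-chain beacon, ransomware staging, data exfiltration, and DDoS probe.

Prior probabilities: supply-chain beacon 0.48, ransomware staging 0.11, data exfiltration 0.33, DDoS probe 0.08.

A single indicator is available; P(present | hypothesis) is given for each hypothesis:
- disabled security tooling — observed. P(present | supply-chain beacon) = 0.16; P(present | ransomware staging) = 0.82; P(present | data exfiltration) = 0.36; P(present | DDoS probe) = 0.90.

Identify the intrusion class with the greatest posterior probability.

By Bayes' rule, the unnormalized weight for each hypothesis is prior × likelihood:
  supply-chain beacon: 0.48 × 0.16 = 0.0768
  ransomware staging: 0.11 × 0.82 = 0.0902
  data exfiltration: 0.33 × 0.36 = 0.1188
  DDoS probe: 0.08 × 0.90 = 0.072
Marginal likelihood of the evidence = 0.3578.
P(supply-chain beacon | evidence) ≈ 0.0768 / 0.3578 ≈ 0.215
P(ransomware staging | evidence) ≈ 0.0902 / 0.3578 ≈ 0.252
P(data exfiltration | evidence) ≈ 0.1188 / 0.3578 ≈ 0.332
P(DDoS probe | evidence) ≈ 0.072 / 0.3578 ≈ 0.201
The largest is 0.332, so data exfiltration is most probable.

data exfiltration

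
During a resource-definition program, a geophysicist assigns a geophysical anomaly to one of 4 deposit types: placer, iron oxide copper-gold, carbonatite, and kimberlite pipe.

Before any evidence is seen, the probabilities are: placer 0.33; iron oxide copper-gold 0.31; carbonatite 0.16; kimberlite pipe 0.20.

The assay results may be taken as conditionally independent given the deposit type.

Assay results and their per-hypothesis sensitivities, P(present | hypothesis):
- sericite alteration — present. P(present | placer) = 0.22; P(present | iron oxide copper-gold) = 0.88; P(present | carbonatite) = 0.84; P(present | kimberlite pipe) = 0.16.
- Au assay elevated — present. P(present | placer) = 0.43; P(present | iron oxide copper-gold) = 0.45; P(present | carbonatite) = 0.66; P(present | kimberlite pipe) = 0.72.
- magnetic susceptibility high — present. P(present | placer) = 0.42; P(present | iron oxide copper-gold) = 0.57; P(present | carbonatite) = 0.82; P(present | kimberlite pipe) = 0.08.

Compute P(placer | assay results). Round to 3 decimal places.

Multiply each prior by the joint likelihood of the assay result pattern:
  placer: 0.33 × 0.22 × 0.43 × 0.42 = 0.013112
  iron oxide copper-gold: 0.31 × 0.88 × 0.45 × 0.57 = 0.069973
  carbonatite: 0.16 × 0.84 × 0.66 × 0.82 = 0.072737
  kimberlite pipe: 0.20 × 0.16 × 0.72 × 0.08 = 0.0018432
The unnormalized weights sum to 0.15767.
P(placer | evidence) = 0.013112 / 0.15767 ≈ 0.083.

0.083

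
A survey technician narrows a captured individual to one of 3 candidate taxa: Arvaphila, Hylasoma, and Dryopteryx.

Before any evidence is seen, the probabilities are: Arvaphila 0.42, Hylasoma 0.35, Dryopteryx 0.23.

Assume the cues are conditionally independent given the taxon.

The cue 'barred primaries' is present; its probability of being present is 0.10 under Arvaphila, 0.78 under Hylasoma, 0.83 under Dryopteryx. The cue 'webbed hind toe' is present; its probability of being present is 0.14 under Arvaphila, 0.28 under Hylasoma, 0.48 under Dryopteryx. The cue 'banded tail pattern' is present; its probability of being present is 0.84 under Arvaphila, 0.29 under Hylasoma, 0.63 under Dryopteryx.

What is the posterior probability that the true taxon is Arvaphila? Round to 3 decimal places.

0.058

By Bayes' rule with conditional independence, the unnormalized weight for each hypothesis is prior × ∏ likelihoods:
  Arvaphila: 0.42 × 0.10 × 0.14 × 0.84 = 0.0049392
  Hylasoma: 0.35 × 0.78 × 0.28 × 0.29 = 0.022168
  Dryopteryx: 0.23 × 0.83 × 0.48 × 0.63 = 0.057728
Marginal likelihood of the evidence = 0.084835.
P(Arvaphila | evidence) = 0.0049392 / 0.084835 ≈ 0.058.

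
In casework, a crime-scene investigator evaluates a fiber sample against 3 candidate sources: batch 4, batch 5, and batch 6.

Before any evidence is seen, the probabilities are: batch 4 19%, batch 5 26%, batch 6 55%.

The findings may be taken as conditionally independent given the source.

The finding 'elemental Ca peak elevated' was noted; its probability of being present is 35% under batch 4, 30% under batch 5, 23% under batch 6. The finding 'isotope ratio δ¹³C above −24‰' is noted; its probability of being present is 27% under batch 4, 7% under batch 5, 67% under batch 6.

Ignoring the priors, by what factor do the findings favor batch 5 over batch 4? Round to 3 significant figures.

0.222

Joint likelihood of the evidence pattern under each hypothesis:
  batch 5: 0.30 × 0.07 = 0.021
  batch 4: 0.35 × 0.27 = 0.0945
Bayes factor = 0.021 / 0.0945 ≈ 0.222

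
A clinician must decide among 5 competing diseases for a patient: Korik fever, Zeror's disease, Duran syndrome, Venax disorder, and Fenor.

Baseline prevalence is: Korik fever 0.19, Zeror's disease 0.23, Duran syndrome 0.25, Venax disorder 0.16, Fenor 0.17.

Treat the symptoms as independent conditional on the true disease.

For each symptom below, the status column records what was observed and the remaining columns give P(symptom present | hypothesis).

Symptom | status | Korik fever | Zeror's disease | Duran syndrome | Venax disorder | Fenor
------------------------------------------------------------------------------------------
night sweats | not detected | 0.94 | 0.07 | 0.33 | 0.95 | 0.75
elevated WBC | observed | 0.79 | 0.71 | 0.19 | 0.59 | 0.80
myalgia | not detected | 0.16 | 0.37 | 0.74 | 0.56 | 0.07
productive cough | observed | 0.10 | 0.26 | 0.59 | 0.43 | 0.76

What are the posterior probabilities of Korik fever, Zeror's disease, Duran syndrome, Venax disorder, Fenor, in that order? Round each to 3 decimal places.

By Bayes' rule with conditional independence, the unnormalized weight for each hypothesis is prior × ∏ likelihoods (using 1 − P(present | H) for each absent symptom):
  Korik fever: 0.19 × (1 − 0.94) × 0.79 × (1 − 0.16) × 0.10 = 0.0007565
  Zeror's disease: 0.23 × (1 − 0.07) × 0.71 × (1 − 0.37) × 0.26 = 0.024876
  Duran syndrome: 0.25 × (1 − 0.33) × 0.19 × (1 − 0.74) × 0.59 = 0.004882
  Venax disorder: 0.16 × (1 − 0.95) × 0.59 × (1 − 0.56) × 0.43 = 0.00089302
  Fenor: 0.17 × (1 − 0.75) × 0.80 × (1 − 0.07) × 0.76 = 0.024031
The unnormalized weights sum to 0.055439.
P(Korik fever | evidence) = 0.0007565 / 0.055439 ≈ 0.014
P(Zeror's disease | evidence) = 0.024876 / 0.055439 ≈ 0.449
P(Duran syndrome | evidence) = 0.004882 / 0.055439 ≈ 0.088
P(Venax disorder | evidence) = 0.00089302 / 0.055439 ≈ 0.016
P(Fenor | evidence) = 0.024031 / 0.055439 ≈ 0.433

0.014, 0.449, 0.088, 0.016, 0.433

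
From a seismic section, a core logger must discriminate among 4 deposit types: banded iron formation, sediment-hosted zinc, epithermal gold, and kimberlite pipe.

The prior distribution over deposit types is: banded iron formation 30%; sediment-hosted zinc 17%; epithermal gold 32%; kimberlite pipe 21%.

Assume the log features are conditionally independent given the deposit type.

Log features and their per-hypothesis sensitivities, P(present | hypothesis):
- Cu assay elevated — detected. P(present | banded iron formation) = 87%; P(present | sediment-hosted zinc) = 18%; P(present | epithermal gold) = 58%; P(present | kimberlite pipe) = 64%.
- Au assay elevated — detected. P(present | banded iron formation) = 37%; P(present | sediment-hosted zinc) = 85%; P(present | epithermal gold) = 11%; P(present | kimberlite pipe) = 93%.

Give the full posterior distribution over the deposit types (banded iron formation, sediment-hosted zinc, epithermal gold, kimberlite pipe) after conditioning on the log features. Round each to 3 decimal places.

Multiply each prior by the joint likelihood of the log feature pattern:
  banded iron formation: 0.30 × 0.87 × 0.37 = 0.09657
  sediment-hosted zinc: 0.17 × 0.18 × 0.85 = 0.02601
  epithermal gold: 0.32 × 0.58 × 0.11 = 0.020416
  kimberlite pipe: 0.21 × 0.64 × 0.93 = 0.12499
The unnormalized weights sum to 0.26799.
P(banded iron formation | evidence) = 0.09657 / 0.26799 ≈ 0.360
P(sediment-hosted zinc | evidence) = 0.02601 / 0.26799 ≈ 0.097
P(epithermal gold | evidence) = 0.020416 / 0.26799 ≈ 0.076
P(kimberlite pipe | evidence) = 0.12499 / 0.26799 ≈ 0.466

0.360, 0.097, 0.076, 0.466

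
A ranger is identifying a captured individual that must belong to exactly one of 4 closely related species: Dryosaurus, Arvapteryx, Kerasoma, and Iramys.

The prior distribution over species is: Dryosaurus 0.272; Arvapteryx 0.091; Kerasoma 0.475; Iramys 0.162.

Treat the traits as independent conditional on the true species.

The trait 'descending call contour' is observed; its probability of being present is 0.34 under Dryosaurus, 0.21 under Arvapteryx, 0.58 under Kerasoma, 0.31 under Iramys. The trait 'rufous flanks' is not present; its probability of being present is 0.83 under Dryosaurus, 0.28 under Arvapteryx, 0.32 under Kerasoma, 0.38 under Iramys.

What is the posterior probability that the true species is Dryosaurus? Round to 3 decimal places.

0.063

Multiply each prior by the joint likelihood of the trait pattern (using 1 − P(present | H) for each absent trait):
  Dryosaurus: 0.272 × 0.34 × (1 − 0.83) = 0.015722
  Arvapteryx: 0.091 × 0.21 × (1 − 0.28) = 0.013759
  Kerasoma: 0.475 × 0.58 × (1 − 0.32) = 0.18734
  Iramys: 0.162 × 0.31 × (1 − 0.38) = 0.031136
Normalizing constant Z = 0.015722 + 0.013759 + 0.18734 + 0.031136 = 0.24796.
P(Dryosaurus | evidence) = 0.015722 / 0.24796 ≈ 0.063.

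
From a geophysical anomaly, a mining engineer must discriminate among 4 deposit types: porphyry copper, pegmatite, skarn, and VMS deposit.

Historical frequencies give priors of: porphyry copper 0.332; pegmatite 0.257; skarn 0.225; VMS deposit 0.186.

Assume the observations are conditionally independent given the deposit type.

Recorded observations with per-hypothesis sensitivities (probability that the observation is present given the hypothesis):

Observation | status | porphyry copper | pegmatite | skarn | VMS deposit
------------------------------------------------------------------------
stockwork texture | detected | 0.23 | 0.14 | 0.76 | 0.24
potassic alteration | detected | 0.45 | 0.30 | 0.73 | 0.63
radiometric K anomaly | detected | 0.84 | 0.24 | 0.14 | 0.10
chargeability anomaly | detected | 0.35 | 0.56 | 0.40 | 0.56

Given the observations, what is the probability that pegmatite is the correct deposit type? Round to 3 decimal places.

For each hypothesis, the unnormalized posterior weight is prior × product of the observation likelihoods:
  porphyry copper: 0.332 × 0.23 × 0.45 × 0.84 × 0.35 = 0.010102
  pegmatite: 0.257 × 0.14 × 0.30 × 0.24 × 0.56 = 0.0014507
  skarn: 0.225 × 0.76 × 0.73 × 0.14 × 0.40 = 0.0069905
  VMS deposit: 0.186 × 0.24 × 0.63 × 0.10 × 0.56 = 0.0015749
Normalizing constant Z = 0.010102 + 0.0014507 + 0.0069905 + 0.0015749 = 0.020119.
P(pegmatite | evidence) = 0.0014507 / 0.020119 ≈ 0.072.

0.072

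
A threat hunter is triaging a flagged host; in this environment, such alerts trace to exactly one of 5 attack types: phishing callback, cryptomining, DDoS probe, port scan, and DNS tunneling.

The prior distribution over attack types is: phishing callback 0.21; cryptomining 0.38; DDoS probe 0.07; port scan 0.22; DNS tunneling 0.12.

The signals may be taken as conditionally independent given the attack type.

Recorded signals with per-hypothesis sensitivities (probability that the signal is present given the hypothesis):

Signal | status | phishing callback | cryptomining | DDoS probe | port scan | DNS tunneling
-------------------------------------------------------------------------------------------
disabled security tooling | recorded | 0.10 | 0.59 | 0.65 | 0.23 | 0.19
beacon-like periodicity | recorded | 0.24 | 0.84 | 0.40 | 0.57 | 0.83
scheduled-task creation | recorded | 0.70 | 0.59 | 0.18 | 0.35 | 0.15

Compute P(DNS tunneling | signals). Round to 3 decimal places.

0.022

For each hypothesis, the unnormalized posterior weight is prior × product of the signal likelihoods:
  phishing callback: 0.21 × 0.10 × 0.24 × 0.70 = 0.003528
  cryptomining: 0.38 × 0.59 × 0.84 × 0.59 = 0.11111
  DDoS probe: 0.07 × 0.65 × 0.40 × 0.18 = 0.003276
  port scan: 0.22 × 0.23 × 0.57 × 0.35 = 0.010095
  DNS tunneling: 0.12 × 0.19 × 0.83 × 0.15 = 0.0028386
Normalizing constant Z = 0.003528 + 0.11111 + 0.003276 + 0.010095 + 0.0028386 = 0.13085.
P(DNS tunneling | evidence) = 0.0028386 / 0.13085 ≈ 0.022.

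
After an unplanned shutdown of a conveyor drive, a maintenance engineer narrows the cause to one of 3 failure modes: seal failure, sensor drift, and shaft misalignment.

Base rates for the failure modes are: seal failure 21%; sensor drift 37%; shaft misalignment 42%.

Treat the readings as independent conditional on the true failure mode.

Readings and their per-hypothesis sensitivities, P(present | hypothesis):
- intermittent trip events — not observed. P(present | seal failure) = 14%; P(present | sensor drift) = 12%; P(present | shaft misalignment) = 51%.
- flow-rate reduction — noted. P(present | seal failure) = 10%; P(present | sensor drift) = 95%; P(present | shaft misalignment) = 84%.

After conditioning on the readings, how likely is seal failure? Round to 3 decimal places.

0.036

For each hypothesis, the unnormalized posterior weight is prior × product of the reading likelihoods (using 1 − P(present | H) for each absent reading):
  seal failure: 0.21 × (1 − 0.14) × 0.10 = 0.01806
  sensor drift: 0.37 × (1 − 0.12) × 0.95 = 0.30932
  shaft misalignment: 0.42 × (1 − 0.51) × 0.84 = 0.17287
Marginal likelihood of the evidence = 0.50025.
P(seal failure | evidence) = 0.01806 / 0.50025 ≈ 0.036.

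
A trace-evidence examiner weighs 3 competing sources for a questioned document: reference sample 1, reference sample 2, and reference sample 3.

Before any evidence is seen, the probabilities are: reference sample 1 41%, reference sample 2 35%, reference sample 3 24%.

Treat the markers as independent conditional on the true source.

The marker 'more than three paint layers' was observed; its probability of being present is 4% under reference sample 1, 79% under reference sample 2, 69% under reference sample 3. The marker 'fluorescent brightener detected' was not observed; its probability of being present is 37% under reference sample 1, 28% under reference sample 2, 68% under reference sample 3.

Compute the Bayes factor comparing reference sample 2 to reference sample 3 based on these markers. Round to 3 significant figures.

Take the product of per-marker likelihoods under each hypothesis (using 1 − P(present | H) for each absent marker), then divide.
  reference sample 2: 0.79 × (1 − 0.28) = 0.5688
  reference sample 3: 0.69 × (1 − 0.68) = 0.2208
Bayes factor = 0.5688 / 0.2208 ≈ 2.58

2.58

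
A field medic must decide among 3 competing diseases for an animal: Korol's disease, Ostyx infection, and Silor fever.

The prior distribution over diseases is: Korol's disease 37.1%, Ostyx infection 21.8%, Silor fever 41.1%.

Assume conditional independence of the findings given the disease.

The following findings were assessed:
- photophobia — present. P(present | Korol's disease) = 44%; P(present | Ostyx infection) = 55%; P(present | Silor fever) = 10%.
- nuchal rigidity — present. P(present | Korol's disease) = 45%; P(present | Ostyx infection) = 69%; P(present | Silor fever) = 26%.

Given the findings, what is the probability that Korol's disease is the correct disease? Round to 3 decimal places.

Multiply each prior by the joint likelihood of the evidence pattern:
  Korol's disease: 0.371 × 0.44 × 0.45 = 0.073458
  Ostyx infection: 0.218 × 0.55 × 0.69 = 0.082731
  Silor fever: 0.411 × 0.10 × 0.26 = 0.010686
Normalizing constant Z = 0.073458 + 0.082731 + 0.010686 = 0.16687.
P(Korol's disease | evidence) = 0.073458 / 0.16687 ≈ 0.440.

0.440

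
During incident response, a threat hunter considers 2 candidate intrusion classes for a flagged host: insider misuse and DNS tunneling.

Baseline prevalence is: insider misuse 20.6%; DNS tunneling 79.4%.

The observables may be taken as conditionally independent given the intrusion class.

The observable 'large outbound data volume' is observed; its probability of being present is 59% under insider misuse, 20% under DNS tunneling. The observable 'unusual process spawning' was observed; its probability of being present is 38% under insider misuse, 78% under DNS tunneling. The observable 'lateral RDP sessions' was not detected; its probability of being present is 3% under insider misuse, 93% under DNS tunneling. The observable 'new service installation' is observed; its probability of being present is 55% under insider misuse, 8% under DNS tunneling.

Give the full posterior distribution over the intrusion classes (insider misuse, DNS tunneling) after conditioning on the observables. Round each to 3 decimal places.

By Bayes' rule with conditional independence, the unnormalized weight for each hypothesis is prior × ∏ likelihoods (using 1 − P(present | H) for each absent observable):
  insider misuse: 0.206 × 0.59 × 0.38 × (1 − 0.03) × 0.55 = 0.02464
  DNS tunneling: 0.794 × 0.20 × 0.78 × (1 − 0.93) × 0.08 = 0.00069364
The unnormalized weights sum to 0.025333.
P(insider misuse | evidence) = 0.02464 / 0.025333 ≈ 0.973
P(DNS tunneling | evidence) = 0.00069364 / 0.025333 ≈ 0.027

0.973, 0.027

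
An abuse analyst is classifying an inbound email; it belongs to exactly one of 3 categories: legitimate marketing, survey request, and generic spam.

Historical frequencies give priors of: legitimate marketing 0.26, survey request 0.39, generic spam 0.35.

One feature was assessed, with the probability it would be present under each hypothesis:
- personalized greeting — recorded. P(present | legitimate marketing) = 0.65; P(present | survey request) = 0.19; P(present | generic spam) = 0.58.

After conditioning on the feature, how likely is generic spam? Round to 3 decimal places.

Multiply each prior by the likelihood of the feature:
  legitimate marketing: 0.26 × 0.65 = 0.169
  survey request: 0.39 × 0.19 = 0.0741
  generic spam: 0.35 × 0.58 = 0.203
Marginal likelihood of the evidence = 0.4461.
P(generic spam | evidence) = 0.203 / 0.4461 ≈ 0.455.

0.455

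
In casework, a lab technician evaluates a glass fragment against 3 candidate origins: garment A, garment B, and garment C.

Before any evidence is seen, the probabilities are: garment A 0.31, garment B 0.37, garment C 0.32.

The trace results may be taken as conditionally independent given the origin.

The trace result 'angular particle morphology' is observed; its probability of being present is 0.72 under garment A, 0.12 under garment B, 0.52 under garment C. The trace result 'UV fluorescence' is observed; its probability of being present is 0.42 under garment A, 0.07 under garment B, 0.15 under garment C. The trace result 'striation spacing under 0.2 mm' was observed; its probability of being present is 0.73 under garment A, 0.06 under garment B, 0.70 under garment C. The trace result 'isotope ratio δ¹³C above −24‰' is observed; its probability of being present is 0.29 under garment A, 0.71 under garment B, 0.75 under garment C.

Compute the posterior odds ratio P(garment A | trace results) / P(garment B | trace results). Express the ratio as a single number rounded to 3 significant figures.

Posterior odds equal prior odds times the likelihood ratio; only the two competing hypotheses matter.
  garment A: 0.31 × 0.72 × 0.42 × 0.73 × 0.29 = 0.019846
  garment B: 0.37 × 0.12 × 0.07 × 0.06 × 0.71 = 0.0001324
Posterior odds = 0.019846 / 0.0001324 ≈ 150.

150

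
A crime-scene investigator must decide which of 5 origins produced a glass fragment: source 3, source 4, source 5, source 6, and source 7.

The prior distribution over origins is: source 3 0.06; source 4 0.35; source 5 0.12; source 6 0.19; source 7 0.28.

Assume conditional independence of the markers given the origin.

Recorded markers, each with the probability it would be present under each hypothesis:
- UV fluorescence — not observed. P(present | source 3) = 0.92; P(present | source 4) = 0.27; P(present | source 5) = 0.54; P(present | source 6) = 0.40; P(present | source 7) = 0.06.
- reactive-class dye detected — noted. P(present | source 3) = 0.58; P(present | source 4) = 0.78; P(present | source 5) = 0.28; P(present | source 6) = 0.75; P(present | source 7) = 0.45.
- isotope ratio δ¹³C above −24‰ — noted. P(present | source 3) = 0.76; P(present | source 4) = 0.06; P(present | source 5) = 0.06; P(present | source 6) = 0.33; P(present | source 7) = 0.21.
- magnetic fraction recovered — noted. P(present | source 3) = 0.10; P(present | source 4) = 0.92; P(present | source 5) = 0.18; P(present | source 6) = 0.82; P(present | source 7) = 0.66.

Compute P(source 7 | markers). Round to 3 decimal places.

For each hypothesis, the unnormalized posterior weight is prior × product of the marker likelihoods (using 1 − P(present | H) for each absent marker):
  source 3: 0.06 × (1 − 0.92) × 0.58 × 0.76 × 0.10 = 0.00021158
  source 4: 0.35 × (1 − 0.27) × 0.78 × 0.06 × 0.92 = 0.011001
  source 5: 0.12 × (1 − 0.54) × 0.28 × 0.06 × 0.18 = 0.00016692
  source 6: 0.19 × (1 − 0.40) × 0.75 × 0.33 × 0.82 = 0.023136
  source 7: 0.28 × (1 − 0.06) × 0.45 × 0.21 × 0.66 = 0.016416
Normalizing constant Z = 0.00021158 + 0.011001 + 0.00016692 + 0.023136 + 0.016416 = 0.050931.
P(source 7 | evidence) = 0.016416 / 0.050931 ≈ 0.322.

0.322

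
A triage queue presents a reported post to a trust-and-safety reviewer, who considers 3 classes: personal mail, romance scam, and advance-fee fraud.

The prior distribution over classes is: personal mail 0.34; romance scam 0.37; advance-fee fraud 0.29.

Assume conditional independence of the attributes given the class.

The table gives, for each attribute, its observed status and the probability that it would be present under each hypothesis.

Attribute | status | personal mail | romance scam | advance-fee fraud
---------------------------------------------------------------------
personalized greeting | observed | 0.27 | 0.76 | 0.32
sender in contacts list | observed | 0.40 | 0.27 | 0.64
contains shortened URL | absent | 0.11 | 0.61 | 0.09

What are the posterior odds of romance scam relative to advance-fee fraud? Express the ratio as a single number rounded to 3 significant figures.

0.548

Unnormalized posterior weight (prior times the attribute likelihoods) for each of the two hypotheses (using 1 − P(present | H) for each absent attribute):
  romance scam: 0.37 × 0.76 × 0.27 × (1 − 0.61) = 0.02961
  advance-fee fraud: 0.29 × 0.32 × 0.64 × (1 − 0.09) = 0.054047
Odds(romance scam : advance-fee fraud) = 0.02961 / 0.054047 ≈ 0.548.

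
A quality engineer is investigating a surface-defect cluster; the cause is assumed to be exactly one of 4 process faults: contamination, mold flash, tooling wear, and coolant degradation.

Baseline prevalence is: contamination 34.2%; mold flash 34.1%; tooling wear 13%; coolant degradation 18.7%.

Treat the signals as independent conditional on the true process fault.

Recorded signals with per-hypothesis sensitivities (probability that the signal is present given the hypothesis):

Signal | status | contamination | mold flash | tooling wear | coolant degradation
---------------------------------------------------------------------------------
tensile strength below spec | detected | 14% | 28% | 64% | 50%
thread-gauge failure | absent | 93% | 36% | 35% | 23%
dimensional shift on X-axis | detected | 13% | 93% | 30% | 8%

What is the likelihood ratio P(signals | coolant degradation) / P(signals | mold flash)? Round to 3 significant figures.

The Bayes factor is the ratio of the joint likelihoods of the signal pattern under the two hypotheses (using 1 − P(present | H) for each absent signal).
  coolant degradation: 0.50 × (1 − 0.23) × 0.08 = 0.0308
  mold flash: 0.28 × (1 − 0.36) × 0.93 = 0.16666
Bayes factor = 0.0308 / 0.16666 ≈ 0.185

0.185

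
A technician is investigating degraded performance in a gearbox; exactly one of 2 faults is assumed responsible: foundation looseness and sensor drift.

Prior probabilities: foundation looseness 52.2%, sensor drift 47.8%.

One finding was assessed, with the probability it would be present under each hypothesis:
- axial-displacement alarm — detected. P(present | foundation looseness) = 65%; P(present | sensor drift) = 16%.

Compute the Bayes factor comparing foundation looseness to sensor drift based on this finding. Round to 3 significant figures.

Likelihood of this finding under each hypothesis:
  foundation looseness: 0.65
  sensor drift: 0.16
Bayes factor = 0.65 / 0.16 ≈ 4.06

4.06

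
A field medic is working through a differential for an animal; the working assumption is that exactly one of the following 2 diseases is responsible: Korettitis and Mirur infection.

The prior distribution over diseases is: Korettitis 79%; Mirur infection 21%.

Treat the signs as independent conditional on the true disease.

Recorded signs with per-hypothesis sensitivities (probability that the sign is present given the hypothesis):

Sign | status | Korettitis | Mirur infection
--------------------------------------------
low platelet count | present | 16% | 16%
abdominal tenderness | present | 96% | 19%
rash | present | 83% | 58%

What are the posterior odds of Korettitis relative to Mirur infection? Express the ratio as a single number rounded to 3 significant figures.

Posterior odds equal prior odds times the likelihood ratio; only the two competing hypotheses matter.
  Korettitis: 0.79 × 0.16 × 0.96 × 0.83 = 0.10072
  Mirur infection: 0.21 × 0.16 × 0.19 × 0.58 = 0.0037027
Posterior odds = 0.10072 / 0.0037027 ≈ 27.2.

27.2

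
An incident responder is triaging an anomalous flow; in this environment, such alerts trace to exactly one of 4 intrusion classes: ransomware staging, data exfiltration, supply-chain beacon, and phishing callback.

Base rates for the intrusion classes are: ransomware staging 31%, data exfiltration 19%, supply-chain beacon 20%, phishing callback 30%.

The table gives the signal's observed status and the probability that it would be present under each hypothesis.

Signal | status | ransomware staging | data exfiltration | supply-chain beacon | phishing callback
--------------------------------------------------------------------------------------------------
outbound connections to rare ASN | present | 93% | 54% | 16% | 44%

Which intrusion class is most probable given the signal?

ransomware staging

Multiply each prior by the likelihood of the signal:
  ransomware staging: 0.31 × 0.93 = 0.2883
  data exfiltration: 0.19 × 0.54 = 0.1026
  supply-chain beacon: 0.20 × 0.16 = 0.032
  phishing callback: 0.30 × 0.44 = 0.132
The unnormalized weights sum to 0.5549.
P(ransomware staging | evidence) ≈ 0.2883 / 0.5549 ≈ 0.520
P(data exfiltration | evidence) ≈ 0.1026 / 0.5549 ≈ 0.185
P(supply-chain beacon | evidence) ≈ 0.032 / 0.5549 ≈ 0.058
P(phishing callback | evidence) ≈ 0.132 / 0.5549 ≈ 0.238
The largest is 0.520, so ransomware staging is most probable.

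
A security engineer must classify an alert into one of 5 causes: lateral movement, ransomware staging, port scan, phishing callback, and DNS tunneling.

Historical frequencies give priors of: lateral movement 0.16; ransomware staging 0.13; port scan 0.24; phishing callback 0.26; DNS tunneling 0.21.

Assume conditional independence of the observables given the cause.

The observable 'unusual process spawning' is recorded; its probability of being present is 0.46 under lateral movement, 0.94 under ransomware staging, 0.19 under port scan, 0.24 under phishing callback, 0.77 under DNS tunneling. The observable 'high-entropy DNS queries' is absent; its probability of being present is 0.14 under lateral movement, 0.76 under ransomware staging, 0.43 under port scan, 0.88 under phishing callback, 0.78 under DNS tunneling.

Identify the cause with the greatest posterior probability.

Multiply each prior by the joint likelihood of the observable pattern (using 1 − P(present | H) for each absent observable):
  lateral movement: 0.16 × 0.46 × (1 − 0.14) = 0.063296
  ransomware staging: 0.13 × 0.94 × (1 − 0.76) = 0.029328
  port scan: 0.24 × 0.19 × (1 − 0.43) = 0.025992
  phishing callback: 0.26 × 0.24 × (1 − 0.88) = 0.007488
  DNS tunneling: 0.21 × 0.77 × (1 − 0.78) = 0.035574
Marginal likelihood of the evidence = 0.16168.
P(lateral movement | evidence) ≈ 0.063296 / 0.16168 ≈ 0.391
P(ransomware staging | evidence) ≈ 0.029328 / 0.16168 ≈ 0.181
P(port scan | evidence) ≈ 0.025992 / 0.16168 ≈ 0.161
P(phishing callback | evidence) ≈ 0.007488 / 0.16168 ≈ 0.046
P(DNS tunneling | evidence) ≈ 0.035574 / 0.16168 ≈ 0.220
The largest is 0.391, so lateral movement is most probable.

lateral movement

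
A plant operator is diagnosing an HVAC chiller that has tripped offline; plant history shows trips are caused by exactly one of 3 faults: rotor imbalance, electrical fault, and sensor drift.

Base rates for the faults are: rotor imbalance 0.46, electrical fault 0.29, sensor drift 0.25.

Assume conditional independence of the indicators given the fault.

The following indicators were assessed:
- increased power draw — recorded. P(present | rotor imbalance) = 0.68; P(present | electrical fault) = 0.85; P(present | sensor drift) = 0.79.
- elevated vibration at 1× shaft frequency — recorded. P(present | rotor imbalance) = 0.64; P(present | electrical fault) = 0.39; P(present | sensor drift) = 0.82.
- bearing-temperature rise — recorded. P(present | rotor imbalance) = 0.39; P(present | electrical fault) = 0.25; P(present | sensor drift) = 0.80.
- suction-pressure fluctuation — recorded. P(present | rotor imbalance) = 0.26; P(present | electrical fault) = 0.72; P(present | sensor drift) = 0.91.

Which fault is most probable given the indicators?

sensor drift

Multiply each prior by the joint likelihood of the indicator pattern:
  rotor imbalance: 0.46 × 0.68 × 0.64 × 0.39 × 0.26 = 0.020299
  electrical fault: 0.29 × 0.85 × 0.39 × 0.25 × 0.72 = 0.017304
  sensor drift: 0.25 × 0.79 × 0.82 × 0.80 × 0.91 = 0.1179
Marginal likelihood of the evidence = 0.1555.
P(rotor imbalance | evidence) ≈ 0.020299 / 0.1555 ≈ 0.131
P(electrical fault | evidence) ≈ 0.017304 / 0.1555 ≈ 0.111
P(sensor drift | evidence) ≈ 0.1179 / 0.1555 ≈ 0.758
The largest is 0.758, so sensor drift is most probable.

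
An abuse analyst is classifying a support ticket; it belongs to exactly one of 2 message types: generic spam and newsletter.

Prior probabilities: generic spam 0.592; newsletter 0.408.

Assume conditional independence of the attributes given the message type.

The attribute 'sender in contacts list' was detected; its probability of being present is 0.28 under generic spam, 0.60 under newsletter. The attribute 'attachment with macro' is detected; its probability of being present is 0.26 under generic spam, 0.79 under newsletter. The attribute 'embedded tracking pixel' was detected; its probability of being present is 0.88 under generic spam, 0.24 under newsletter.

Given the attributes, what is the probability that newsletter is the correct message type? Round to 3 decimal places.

For each hypothesis, the unnormalized posterior weight is prior × product of the attribute likelihoods:
  generic spam: 0.592 × 0.28 × 0.26 × 0.88 = 0.037926
  newsletter: 0.408 × 0.60 × 0.79 × 0.24 = 0.046414
Normalizing constant Z = 0.037926 + 0.046414 = 0.08434.
P(newsletter | evidence) = 0.046414 / 0.08434 ≈ 0.550.

0.550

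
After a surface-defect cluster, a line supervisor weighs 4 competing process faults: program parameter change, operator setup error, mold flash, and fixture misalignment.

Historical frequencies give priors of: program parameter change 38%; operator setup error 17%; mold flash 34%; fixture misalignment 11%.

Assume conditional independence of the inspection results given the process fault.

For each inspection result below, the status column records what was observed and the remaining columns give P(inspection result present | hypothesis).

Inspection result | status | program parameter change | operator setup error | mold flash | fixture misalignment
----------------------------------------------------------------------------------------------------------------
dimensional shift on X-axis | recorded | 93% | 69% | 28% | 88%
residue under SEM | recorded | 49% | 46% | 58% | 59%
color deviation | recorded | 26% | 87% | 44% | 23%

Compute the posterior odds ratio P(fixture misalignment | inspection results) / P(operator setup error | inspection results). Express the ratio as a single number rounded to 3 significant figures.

The normalizing constant cancels in an odds ratio, so compute prior × likelihood for the two hypotheses only:
  fixture misalignment: 0.11 × 0.88 × 0.59 × 0.23 = 0.013136
  operator setup error: 0.17 × 0.69 × 0.46 × 0.87 = 0.046943
Odds(fixture misalignment : operator setup error) = 0.013136 / 0.046943 ≈ 0.280.

0.280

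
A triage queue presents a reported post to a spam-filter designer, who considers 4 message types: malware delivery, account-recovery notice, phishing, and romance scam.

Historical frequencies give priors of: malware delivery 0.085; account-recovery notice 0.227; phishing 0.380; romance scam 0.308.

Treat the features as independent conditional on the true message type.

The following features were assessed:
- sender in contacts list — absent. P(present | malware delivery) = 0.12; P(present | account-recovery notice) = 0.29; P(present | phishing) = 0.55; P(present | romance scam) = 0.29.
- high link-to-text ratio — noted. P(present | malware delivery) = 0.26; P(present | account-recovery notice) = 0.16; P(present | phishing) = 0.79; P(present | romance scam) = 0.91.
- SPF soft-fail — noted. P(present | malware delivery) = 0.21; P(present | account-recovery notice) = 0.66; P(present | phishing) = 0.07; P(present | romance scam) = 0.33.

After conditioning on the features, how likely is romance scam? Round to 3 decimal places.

0.682

For each hypothesis, the unnormalized posterior weight is prior × product of the feature likelihoods (using 1 − P(present | H) for each absent feature):
  malware delivery: 0.085 × (1 − 0.12) × 0.26 × 0.21 = 0.0040841
  account-recovery notice: 0.227 × (1 − 0.29) × 0.16 × 0.66 = 0.01702
  phishing: 0.380 × (1 − 0.55) × 0.79 × 0.07 = 0.0094563
  romance scam: 0.308 × (1 − 0.29) × 0.91 × 0.33 = 0.06567
The unnormalized weights sum to 0.09623.
P(romance scam | evidence) = 0.06567 / 0.09623 ≈ 0.682.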